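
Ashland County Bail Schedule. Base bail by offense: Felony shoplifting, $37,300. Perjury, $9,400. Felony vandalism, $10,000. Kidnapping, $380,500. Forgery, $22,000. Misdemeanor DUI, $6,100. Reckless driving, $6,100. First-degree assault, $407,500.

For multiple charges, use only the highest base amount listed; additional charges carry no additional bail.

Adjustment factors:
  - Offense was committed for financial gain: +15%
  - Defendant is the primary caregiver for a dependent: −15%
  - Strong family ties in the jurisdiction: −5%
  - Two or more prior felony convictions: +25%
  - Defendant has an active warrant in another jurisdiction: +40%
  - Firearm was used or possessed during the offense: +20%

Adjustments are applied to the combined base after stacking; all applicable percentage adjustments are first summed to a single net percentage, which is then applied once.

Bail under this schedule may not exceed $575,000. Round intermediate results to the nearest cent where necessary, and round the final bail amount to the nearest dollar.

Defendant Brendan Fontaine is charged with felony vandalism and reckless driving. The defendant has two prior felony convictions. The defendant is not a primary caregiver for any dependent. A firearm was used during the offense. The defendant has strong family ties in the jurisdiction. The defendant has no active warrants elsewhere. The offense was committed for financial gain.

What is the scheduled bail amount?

$15,500

Base amounts from the schedule: felony vandalism $10,000; reckless driving $6,100.
Stacking rule: use the highest base only. Highest is felony vandalism at $10,000. Combined base = $10,000.
Net percentage adjustment: +15% −5% +25% +20% = +55%. $10,000 × 1.55 = $15,500.
$15,500 is within the $575,000 maximum.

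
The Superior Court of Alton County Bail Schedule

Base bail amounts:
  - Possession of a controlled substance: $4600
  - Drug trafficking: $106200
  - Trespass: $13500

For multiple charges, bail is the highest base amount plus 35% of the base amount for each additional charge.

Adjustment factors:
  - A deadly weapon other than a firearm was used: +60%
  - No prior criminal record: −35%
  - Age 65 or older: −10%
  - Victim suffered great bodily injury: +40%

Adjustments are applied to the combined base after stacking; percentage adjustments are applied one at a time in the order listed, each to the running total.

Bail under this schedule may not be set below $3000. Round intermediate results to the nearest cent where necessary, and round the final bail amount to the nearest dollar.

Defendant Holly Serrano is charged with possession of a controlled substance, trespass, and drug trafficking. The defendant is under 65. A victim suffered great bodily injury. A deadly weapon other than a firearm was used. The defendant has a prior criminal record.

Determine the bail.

Base amounts from the schedule: possession of a controlled substance $4600; trespass $13500; drug trafficking $106200.
Stacking rule: highest base plus 35% of each additional charge. Highest is drug trafficking at $106200. Additional: $4600 × 35% = $1610; $13500 × 35% = $4725. Combined base = $106200 + $6335 = $112535.
A deadly weapon other than a firearm was used (+60%): $112535 × 1.6 = $180056.
Victim suffered great bodily injury (+40%): $180056 × 1.4 = $252078.40.
$252078.40 is at or above the $3000 minimum.
Rounded to the nearest dollar: $252078.

$252078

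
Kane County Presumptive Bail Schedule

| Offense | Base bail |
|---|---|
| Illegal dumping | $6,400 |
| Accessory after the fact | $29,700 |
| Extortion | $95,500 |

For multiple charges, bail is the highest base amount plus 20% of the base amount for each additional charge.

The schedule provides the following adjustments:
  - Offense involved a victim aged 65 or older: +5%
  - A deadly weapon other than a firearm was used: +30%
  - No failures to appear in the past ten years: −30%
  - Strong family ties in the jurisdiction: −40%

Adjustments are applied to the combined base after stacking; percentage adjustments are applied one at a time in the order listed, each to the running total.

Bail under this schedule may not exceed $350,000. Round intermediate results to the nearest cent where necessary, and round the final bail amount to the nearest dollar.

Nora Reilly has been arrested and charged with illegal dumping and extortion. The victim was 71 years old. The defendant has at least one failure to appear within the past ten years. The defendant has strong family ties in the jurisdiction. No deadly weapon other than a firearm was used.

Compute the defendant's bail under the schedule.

$60,971

Base amounts from the schedule: illegal dumping $6,400; extortion $95,500.
Stacking rule: highest base plus 20% of each additional charge. Highest is extortion at $95,500. Additional: $6,400 × 20% = $1,280. Combined base = $95,500 + $1,280 = $96,780.
Offense involved a victim aged 65 or older (+5%): $96,780 × 1.05 = $101,619.
Strong family ties in the jurisdiction (−40%): $101,619 × 0.6 = $60,971.40.
$60,971.40 is within the $350,000 maximum.
Rounded to the nearest dollar: $60,971.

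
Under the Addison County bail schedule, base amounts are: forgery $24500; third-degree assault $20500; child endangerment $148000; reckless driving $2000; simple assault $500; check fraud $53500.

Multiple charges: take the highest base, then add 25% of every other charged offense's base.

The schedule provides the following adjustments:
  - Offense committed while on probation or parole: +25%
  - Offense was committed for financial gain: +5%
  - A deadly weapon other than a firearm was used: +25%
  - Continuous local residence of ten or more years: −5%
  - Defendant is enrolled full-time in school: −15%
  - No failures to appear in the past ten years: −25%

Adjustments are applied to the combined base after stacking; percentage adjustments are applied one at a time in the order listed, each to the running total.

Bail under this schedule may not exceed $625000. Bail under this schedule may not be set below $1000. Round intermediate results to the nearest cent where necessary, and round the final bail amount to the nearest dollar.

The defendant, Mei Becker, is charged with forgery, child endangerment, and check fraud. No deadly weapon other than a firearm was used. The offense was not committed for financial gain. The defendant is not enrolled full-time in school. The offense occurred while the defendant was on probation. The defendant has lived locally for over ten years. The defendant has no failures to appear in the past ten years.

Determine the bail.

Base amounts from the schedule: forgery $24500; child endangerment $148000; check fraud $53500.
Stacking rule: highest base plus 25% of each additional charge. Highest is child endangerment at $148000. Additional: $24500 × 25% = $6125; $53500 × 25% = $13375. Combined base = $148000 + $19500 = $167500.
Offense committed while on probation or parole (+25%): $167500 × 1.25 = $209375.
Continuous local residence of ten or more years (−5%): $209375 × 0.95 = $198906.25.
No failures to appear in the past ten years (−25%): $198906.25 × 0.75 = $149179.69.
$149179.69 is within the $625000 maximum.
$149179.69 is at or above the $1000 minimum.
Rounded to the nearest dollar: $149180.

$149180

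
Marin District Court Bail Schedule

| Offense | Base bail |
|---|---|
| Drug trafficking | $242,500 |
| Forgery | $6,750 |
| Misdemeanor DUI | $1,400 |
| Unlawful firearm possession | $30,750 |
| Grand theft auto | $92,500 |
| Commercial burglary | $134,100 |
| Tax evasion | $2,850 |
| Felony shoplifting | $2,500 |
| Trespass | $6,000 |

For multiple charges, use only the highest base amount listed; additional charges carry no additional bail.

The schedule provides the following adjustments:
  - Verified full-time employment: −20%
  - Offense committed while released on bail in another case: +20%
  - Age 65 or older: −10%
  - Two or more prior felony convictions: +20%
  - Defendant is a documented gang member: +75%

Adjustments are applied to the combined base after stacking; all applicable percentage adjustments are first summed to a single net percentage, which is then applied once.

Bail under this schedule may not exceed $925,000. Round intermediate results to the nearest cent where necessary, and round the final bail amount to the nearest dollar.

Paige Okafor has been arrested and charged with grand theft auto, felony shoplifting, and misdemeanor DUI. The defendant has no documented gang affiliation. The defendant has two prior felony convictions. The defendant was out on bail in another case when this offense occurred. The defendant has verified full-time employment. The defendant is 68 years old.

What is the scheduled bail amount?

$101,750

Base amounts from the schedule: grand theft auto $92,500; felony shoplifting $2,500; misdemeanor DUI $1,400.
Stacking rule: use the highest base only. Highest is grand theft auto at $92,500. Combined base = $92,500.
Net percentage adjustment: −20% +20% −10% +20% = +10%. $92,500 × 1.1 = $101,750.
$101,750 is within the $925,000 maximum.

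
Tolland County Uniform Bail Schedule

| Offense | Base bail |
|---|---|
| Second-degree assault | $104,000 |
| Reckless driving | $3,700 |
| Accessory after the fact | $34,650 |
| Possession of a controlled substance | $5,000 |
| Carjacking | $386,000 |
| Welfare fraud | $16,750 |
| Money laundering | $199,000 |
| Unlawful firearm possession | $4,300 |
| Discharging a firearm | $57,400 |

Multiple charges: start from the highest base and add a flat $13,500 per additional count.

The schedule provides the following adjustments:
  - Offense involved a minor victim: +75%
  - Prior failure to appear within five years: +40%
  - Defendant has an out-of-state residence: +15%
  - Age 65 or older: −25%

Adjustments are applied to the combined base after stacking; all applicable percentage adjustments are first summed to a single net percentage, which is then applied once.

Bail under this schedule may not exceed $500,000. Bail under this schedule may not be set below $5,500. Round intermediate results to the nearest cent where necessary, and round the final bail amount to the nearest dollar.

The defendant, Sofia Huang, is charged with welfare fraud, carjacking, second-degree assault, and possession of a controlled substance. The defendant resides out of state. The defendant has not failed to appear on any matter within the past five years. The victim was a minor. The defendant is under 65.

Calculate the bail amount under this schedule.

$500,000

Base amounts from the schedule: welfare fraud $16,750; carjacking $386,000; second-degree assault $104,000; possession of a controlled substance $5,000.
Stacking rule: highest base plus $13,500 per additional charge. Highest is carjacking at $386,000; 3 additional charges → +$40,500. Combined base = $426,500.
Net percentage adjustment: +75% +15% = +90%. $426,500 × 1.9 = $810,350.
Result $810,350 exceeds the maximum of $500,000; bail is capped at $500,000.
$500,000 is at or above the $5,500 minimum.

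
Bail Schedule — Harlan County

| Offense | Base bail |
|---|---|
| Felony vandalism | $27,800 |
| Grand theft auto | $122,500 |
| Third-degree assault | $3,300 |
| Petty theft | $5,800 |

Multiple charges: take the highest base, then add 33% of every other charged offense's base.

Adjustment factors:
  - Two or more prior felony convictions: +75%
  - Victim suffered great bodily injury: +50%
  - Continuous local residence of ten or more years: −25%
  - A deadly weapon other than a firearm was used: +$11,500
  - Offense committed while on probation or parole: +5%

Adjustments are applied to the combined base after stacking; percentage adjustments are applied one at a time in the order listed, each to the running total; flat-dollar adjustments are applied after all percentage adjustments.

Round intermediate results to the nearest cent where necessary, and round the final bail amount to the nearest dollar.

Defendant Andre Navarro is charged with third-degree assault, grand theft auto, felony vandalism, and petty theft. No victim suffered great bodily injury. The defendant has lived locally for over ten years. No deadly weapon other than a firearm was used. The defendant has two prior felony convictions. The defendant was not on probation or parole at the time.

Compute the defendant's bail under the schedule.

$176,764

Base amounts from the schedule: third-degree assault $3,300; grand theft auto $122,500; felony vandalism $27,800; petty theft $5,800.
Stacking rule: highest base plus 33% of each additional charge. Highest is grand theft auto at $122,500. Additional: $3,300 × 33% = $1,089; $27,800 × 33% = $9,174; $5,800 × 33% = $1,914. Combined base = $122,500 + $12,177 = $134,677.
Two or more prior felony convictions (+75%): $134,677 × 1.75 = $235,684.75.
Continuous local residence of ten or more years (−25%): $235,684.75 × 0.75 = $176,763.56.
Rounded to the nearest dollar: $176,764.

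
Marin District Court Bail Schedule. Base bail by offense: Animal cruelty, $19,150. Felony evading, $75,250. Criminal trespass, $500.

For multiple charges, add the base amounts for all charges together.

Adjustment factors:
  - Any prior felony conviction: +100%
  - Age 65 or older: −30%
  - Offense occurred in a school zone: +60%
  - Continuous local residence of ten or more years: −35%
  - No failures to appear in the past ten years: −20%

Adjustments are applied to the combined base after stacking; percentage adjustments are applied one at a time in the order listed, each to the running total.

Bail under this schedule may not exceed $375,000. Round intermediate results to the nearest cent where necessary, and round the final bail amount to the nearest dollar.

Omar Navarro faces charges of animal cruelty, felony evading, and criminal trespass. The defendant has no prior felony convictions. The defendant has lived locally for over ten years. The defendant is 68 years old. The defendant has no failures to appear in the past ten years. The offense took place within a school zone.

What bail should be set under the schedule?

$55,270

Base amounts from the schedule: animal cruelty $19,150; felony evading $75,250; criminal trespass $500.
Stacking rule: sum of all bases. $19,150 + $75,250 + $500 = $94,900.
Age 65 or older (−30%): $94,900 × 0.7 = $66,430.
Offense occurred in a school zone (+60%): $66,430 × 1.6 = $106,288.
Continuous local residence of ten or more years (−35%): $106,288 × 0.65 = $69,087.20.
No failures to appear in the past ten years (−20%): $69,087.20 × 0.8 = $55,269.76.
$55,269.76 is within the $375,000 maximum.
Rounded to the nearest dollar: $55,270.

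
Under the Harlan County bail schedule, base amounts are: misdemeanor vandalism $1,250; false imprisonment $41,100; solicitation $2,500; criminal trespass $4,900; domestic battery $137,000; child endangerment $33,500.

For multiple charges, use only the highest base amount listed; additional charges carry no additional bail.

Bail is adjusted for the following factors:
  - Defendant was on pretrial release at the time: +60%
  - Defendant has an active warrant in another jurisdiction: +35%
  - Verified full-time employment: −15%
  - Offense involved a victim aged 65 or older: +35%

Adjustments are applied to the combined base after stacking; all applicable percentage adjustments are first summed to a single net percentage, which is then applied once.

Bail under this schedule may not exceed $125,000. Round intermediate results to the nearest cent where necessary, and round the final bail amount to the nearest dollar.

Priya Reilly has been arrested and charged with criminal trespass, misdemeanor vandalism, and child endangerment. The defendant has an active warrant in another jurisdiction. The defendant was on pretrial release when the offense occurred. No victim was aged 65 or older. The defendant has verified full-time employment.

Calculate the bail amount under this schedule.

$60,300

Base amounts from the schedule: criminal trespass $4,900; misdemeanor vandalism $1,250; child endangerment $33,500.
Stacking rule: use the highest base only. Highest is child endangerment at $33,500. Combined base = $33,500.
Net percentage adjustment: +60% +35% −15% = +80%. $33,500 × 1.8 = $60,300.
$60,300 is within the $125,000 maximum.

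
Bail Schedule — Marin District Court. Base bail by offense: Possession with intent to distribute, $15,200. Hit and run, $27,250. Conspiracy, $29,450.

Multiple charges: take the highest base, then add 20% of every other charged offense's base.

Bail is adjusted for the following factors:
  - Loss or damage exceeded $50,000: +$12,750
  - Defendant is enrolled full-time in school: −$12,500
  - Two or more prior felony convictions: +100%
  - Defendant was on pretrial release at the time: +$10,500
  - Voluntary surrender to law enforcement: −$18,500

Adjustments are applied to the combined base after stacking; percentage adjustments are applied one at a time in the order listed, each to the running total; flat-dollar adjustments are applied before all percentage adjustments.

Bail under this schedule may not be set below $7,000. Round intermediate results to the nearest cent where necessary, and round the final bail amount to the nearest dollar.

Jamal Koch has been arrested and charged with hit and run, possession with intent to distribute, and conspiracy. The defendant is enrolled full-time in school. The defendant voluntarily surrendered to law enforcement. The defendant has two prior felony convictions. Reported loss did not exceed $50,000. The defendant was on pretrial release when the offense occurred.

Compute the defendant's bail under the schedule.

$34,880

Base amounts from the schedule: hit and run $27,250; possession with intent to distribute $15,200; conspiracy $29,450.
Stacking rule: highest base plus 20% of each additional charge. Highest is conspiracy at $29,450. Additional: $27,250 × 20% = $5,450; $15,200 × 20% = $3,040. Combined base = $29,450 + $8,490 = $37,940.
Defendant is enrolled full-time in school (−$12,500 flat): $37,940 − $12,500 = $25,440.
Defendant was on pretrial release at the time (+$10,500 flat): $25,440 + $10,500 = $35,940.
Voluntary surrender to law enforcement (−$18,500 flat): $35,940 − $18,500 = $17,440.
Two or more prior felony convictions (+100%): $17,440 × 2 = $34,880.
$34,880 is at or above the $7,000 minimum.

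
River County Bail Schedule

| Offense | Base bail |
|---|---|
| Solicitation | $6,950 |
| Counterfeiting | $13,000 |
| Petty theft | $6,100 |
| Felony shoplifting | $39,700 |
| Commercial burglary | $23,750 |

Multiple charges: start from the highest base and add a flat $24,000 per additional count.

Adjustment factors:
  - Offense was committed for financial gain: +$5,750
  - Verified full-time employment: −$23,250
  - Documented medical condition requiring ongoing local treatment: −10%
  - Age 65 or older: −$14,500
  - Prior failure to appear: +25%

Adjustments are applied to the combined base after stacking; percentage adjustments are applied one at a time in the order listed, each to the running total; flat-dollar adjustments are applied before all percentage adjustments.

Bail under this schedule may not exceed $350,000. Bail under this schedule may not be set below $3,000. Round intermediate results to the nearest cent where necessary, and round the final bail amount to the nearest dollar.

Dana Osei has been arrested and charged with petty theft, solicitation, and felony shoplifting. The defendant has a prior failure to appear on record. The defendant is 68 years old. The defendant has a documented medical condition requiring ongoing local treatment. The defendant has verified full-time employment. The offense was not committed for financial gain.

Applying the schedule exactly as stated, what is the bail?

Base amounts from the schedule: petty theft $6,100; solicitation $6,950; felony shoplifting $39,700.
Stacking rule: highest base plus $24,000 per additional charge. Highest is felony shoplifting at $39,700; 2 additional charges → +$48,000. Combined base = $87,700.
Verified full-time employment (−$23,250 flat): $87,700 − $23,250 = $64,450.
Age 65 or older (−$14,500 flat): $64,450 − $14,500 = $49,950.
Documented medical condition requiring ongoing local treatment (−10%): $49,950 × 0.9 = $44,955.
Prior failure to appear (+25%): $44,955 × 1.25 = $56,193.75.
$56,193.75 is within the $350,000 maximum.
$56,193.75 is at or above the $3,000 minimum.
Rounded to the nearest dollar: $56,194.

$56,194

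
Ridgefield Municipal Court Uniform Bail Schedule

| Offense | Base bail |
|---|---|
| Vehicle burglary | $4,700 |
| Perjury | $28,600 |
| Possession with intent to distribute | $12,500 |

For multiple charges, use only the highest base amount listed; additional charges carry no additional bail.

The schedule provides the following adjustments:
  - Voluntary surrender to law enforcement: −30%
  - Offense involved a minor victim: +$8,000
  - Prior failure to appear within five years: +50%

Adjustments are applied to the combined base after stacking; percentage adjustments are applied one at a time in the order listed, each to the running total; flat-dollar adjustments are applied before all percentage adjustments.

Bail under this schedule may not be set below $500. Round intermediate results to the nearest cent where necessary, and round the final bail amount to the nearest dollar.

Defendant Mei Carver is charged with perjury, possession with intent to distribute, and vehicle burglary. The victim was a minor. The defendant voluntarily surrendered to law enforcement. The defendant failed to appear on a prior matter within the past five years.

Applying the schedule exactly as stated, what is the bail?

$38,430

Base amounts from the schedule: perjury $28,600; possession with intent to distribute $12,500; vehicle burglary $4,700.
Stacking rule: use the highest base only. Highest is perjury at $28,600. Combined base = $28,600.
Offense involved a minor victim (+$8,000 flat): $28,600 + $8,000 = $36,600.
Voluntary surrender to law enforcement (−30%): $36,600 × 0.7 = $25,620.
Prior failure to appear within five years (+50%): $25,620 × 1.5 = $38,430.
$38,430 is at or above the $500 minimum.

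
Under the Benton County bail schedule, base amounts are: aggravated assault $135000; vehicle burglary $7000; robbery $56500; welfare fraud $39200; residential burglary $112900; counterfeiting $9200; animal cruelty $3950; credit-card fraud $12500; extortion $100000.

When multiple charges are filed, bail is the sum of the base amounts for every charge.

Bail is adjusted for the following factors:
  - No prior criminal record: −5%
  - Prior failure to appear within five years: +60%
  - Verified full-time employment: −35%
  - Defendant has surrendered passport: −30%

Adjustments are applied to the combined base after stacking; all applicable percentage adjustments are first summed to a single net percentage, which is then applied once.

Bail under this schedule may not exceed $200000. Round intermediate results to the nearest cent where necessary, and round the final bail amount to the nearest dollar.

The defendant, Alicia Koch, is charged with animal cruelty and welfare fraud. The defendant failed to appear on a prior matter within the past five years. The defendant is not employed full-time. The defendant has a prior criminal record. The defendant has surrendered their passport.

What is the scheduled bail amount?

Base amounts from the schedule: animal cruelty $3950; welfare fraud $39200.
Stacking rule: sum of all bases. $3950 + $39200 = $43150.
Net percentage adjustment: +60% −30% = +30%. $43150 × 1.3 = $56095.
$56095 is within the $200000 maximum.

$56095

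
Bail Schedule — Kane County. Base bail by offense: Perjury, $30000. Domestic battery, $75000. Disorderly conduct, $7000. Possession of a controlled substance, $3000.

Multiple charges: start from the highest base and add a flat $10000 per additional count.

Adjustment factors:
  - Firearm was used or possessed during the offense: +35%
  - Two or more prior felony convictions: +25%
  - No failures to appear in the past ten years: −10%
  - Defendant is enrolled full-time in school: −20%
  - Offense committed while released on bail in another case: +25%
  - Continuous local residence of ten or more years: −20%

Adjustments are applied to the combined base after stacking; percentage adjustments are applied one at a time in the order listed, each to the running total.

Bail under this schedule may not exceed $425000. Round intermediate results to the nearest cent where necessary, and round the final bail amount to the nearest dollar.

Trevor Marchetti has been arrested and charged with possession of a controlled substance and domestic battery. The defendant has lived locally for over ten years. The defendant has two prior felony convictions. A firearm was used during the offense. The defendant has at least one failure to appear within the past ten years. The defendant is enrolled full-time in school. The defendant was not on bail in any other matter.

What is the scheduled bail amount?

$91800

Base amounts from the schedule: possession of a controlled substance $3000; domestic battery $75000.
Stacking rule: highest base plus $10000 per additional charge. Highest is domestic battery at $75000; 1 additional charge → +$10000. Combined base = $85000.
Firearm was used or possessed during the offense (+35%): $85000 × 1.35 = $114750.
Two or more prior felony convictions (+25%): $114750 × 1.25 = $143437.50.
Defendant is enrolled full-time in school (−20%): $143437.50 × 0.8 = $114750.
Continuous local residence of ten or more years (−20%): $114750 × 0.8 = $91800.
$91800 is within the $425000 maximum.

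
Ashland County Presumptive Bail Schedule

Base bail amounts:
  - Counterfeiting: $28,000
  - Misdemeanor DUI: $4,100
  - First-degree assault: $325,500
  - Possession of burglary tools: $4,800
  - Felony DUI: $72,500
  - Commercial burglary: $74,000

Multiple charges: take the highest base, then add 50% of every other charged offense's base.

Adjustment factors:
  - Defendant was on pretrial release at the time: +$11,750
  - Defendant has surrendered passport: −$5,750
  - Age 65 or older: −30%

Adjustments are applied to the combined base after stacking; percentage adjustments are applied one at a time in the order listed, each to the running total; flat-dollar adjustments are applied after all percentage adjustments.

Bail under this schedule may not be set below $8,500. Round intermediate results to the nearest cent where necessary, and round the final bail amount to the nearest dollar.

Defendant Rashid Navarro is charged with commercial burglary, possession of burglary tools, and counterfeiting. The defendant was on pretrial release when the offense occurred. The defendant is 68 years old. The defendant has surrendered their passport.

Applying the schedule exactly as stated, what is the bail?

$69,280

Base amounts from the schedule: commercial burglary $74,000; possession of burglary tools $4,800; counterfeiting $28,000.
Stacking rule: highest base plus 50% of each additional charge. Highest is commercial burglary at $74,000. Additional: $4,800 × 50% = $2,400; $28,000 × 50% = $14,000. Combined base = $74,000 + $16,400 = $90,400.
Age 65 or older (−30%): $90,400 × 0.7 = $63,280.
Defendant was on pretrial release at the time (+$11,750 flat): $63,280 + $11,750 = $75,030.
Defendant has surrendered passport (−$5,750 flat): $75,030 − $5,750 = $69,280.
$69,280 is at or above the $8,500 minimum.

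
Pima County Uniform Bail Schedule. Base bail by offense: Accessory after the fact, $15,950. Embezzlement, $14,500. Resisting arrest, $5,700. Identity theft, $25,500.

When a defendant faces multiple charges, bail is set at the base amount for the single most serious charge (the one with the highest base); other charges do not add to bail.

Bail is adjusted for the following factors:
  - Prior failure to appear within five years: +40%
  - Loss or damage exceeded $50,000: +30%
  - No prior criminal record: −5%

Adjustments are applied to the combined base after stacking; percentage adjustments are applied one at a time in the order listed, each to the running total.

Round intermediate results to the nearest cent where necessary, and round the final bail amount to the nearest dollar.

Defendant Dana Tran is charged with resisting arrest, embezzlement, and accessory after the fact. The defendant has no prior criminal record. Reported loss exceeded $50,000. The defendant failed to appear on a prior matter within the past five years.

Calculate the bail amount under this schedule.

Base amounts from the schedule: resisting arrest $5,700; embezzlement $14,500; accessory after the fact $15,950.
Stacking rule: use the highest base only. Highest is accessory after the fact at $15,950. Combined base = $15,950.
Prior failure to appear within five years (+40%): $15,950 × 1.4 = $22,330.
Loss or damage exceeded $50,000 (+30%): $22,330 × 1.3 = $29,029.
No prior criminal record (−5%): $29,029 × 0.95 = $27,577.55.
Rounded to the nearest dollar: $27,578.

$27,578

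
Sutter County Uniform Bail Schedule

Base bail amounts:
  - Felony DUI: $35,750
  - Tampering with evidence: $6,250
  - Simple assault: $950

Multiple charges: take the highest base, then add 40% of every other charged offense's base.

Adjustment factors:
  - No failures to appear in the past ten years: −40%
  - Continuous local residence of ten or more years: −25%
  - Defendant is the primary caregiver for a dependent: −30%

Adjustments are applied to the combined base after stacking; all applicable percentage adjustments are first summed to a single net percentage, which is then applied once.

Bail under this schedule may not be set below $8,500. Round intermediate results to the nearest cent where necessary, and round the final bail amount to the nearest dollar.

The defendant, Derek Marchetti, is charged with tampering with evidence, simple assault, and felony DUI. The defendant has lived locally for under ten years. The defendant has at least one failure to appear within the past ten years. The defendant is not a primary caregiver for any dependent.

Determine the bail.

Base amounts from the schedule: tampering with evidence $6,250; simple assault $950; felony DUI $35,750.
Stacking rule: highest base plus 40% of each additional charge. Highest is felony DUI at $35,750. Additional: $6,250 × 40% = $2,500; $950 × 40% = $380. Combined base = $35,750 + $2,880 = $38,630.
No adjustment factors apply to this defendant.
$38,630 is at or above the $8,500 minimum.

$38,630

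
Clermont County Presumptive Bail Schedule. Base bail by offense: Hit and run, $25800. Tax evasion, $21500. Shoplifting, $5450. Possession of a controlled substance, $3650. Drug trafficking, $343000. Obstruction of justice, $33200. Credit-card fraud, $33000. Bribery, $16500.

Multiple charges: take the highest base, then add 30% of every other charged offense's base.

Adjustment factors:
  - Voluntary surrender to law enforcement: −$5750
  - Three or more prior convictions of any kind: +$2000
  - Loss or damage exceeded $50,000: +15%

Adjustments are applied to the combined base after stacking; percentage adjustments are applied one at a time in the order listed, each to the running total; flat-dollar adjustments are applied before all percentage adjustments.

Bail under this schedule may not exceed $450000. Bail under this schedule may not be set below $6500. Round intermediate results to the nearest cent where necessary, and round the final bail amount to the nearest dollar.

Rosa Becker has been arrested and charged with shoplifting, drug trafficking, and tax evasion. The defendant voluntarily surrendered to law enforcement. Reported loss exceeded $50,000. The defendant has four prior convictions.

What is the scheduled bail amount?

Base amounts from the schedule: shoplifting $5450; drug trafficking $343000; tax evasion $21500.
Stacking rule: highest base plus 30% of each additional charge. Highest is drug trafficking at $343000. Additional: $5450 × 30% = $1635; $21500 × 30% = $6450. Combined base = $343000 + $8085 = $351085.
Voluntary surrender to law enforcement (−$5750 flat): $351085 − $5750 = $345335.
Three or more prior convictions of any kind (+$2000 flat): $345335 + $2000 = $347335.
Loss or damage exceeded $50,000 (+15%): $347335 × 1.15 = $399435.25.
$399435.25 is within the $450000 maximum.
$399435.25 is at or above the $6500 minimum.
Rounded to the nearest dollar: $399435.

$399435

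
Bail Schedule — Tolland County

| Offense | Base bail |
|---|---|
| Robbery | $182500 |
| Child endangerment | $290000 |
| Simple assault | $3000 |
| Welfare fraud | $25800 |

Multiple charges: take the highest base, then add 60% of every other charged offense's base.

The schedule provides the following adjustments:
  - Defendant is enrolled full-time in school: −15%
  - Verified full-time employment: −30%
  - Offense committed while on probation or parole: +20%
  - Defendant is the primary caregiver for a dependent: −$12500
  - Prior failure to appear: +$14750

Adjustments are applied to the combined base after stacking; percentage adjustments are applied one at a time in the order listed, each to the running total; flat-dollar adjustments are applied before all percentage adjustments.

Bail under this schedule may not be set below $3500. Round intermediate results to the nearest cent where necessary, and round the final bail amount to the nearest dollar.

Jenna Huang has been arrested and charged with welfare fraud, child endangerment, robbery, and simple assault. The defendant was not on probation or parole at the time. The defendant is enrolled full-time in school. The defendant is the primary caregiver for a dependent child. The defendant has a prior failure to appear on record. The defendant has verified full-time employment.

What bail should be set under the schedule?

Base amounts from the schedule: welfare fraud $25800; child endangerment $290000; robbery $182500; simple assault $3000.
Stacking rule: highest base plus 60% of each additional charge. Highest is child endangerment at $290000. Additional: $25800 × 60% = $15480; $182500 × 60% = $109500; $3000 × 60% = $1800. Combined base = $290000 + $126780 = $416780.
Defendant is the primary caregiver for a dependent (−$12500 flat): $416780 − $12500 = $404280.
Prior failure to appear (+$14750 flat): $404280 + $14750 = $419030.
Defendant is enrolled full-time in school (−15%): $419030 × 0.85 = $356175.50.
Verified full-time employment (−30%): $356175.50 × 0.7 = $249322.85.
$249322.85 is at or above the $3500 minimum.
Rounded to the nearest dollar: $249323.

$249323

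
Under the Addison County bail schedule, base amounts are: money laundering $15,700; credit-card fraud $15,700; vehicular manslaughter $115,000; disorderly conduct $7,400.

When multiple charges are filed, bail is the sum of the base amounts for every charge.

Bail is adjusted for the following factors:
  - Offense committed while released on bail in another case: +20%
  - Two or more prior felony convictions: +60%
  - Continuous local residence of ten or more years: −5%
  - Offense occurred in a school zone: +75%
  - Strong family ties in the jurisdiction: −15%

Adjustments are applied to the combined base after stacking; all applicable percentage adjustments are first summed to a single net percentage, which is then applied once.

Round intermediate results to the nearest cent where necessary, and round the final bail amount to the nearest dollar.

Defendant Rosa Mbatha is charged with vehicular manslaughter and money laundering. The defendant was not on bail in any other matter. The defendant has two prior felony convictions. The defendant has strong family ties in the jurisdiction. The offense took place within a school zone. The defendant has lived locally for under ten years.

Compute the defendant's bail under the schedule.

$287,540

Base amounts from the schedule: vehicular manslaughter $115,000; money laundering $15,700.
Stacking rule: sum of all bases. $115,000 + $15,700 = $130,700.
Net percentage adjustment: +60% +75% −15% = +120%. $130,700 × 2.2 = $287,540.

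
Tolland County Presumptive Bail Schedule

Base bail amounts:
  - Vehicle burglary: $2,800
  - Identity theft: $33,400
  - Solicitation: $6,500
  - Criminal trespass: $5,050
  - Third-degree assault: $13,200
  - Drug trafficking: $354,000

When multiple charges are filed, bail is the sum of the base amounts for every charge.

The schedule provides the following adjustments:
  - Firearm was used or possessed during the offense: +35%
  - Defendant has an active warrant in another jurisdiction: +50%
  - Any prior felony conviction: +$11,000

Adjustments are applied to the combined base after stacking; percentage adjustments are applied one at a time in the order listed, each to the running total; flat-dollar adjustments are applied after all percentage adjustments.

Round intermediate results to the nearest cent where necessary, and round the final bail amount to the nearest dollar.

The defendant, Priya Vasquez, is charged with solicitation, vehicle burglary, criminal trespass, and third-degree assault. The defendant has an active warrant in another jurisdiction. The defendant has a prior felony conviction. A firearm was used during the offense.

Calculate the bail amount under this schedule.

$66,789

Base amounts from the schedule: solicitation $6,500; vehicle burglary $2,800; criminal trespass $5,050; third-degree assault $13,200.
Stacking rule: sum of all bases. $6,500 + $2,800 + $5,050 + $13,200 = $27,550.
Firearm was used or possessed during the offense (+35%): $27,550 × 1.35 = $37,192.50.
Defendant has an active warrant in another jurisdiction (+50%): $37,192.50 × 1.5 = $55,788.75.
Any prior felony conviction (+$11,000 flat): $55,788.75 + $11,000 = $66,788.75.
Rounded to the nearest dollar: $66,789.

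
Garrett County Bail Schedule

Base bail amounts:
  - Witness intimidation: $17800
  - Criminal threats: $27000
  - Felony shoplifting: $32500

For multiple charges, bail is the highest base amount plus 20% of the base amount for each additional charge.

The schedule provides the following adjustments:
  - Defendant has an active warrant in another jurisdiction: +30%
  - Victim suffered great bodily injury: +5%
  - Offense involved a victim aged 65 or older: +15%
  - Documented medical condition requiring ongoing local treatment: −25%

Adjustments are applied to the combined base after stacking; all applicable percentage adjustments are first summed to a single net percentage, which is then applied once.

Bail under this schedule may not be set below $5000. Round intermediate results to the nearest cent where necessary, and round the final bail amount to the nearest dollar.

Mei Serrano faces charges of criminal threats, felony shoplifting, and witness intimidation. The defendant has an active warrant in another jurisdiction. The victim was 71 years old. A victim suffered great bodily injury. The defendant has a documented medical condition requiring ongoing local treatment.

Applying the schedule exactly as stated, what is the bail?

$51825

Base amounts from the schedule: criminal threats $27000; felony shoplifting $32500; witness intimidation $17800.
Stacking rule: highest base plus 20% of each additional charge. Highest is felony shoplifting at $32500. Additional: $27000 × 20% = $5400; $17800 × 20% = $3560. Combined base = $32500 + $8960 = $41460.
Net percentage adjustment: +30% +5% +15% −25% = +25%. $41460 × 1.25 = $51825.
$51825 is at or above the $5000 minimum.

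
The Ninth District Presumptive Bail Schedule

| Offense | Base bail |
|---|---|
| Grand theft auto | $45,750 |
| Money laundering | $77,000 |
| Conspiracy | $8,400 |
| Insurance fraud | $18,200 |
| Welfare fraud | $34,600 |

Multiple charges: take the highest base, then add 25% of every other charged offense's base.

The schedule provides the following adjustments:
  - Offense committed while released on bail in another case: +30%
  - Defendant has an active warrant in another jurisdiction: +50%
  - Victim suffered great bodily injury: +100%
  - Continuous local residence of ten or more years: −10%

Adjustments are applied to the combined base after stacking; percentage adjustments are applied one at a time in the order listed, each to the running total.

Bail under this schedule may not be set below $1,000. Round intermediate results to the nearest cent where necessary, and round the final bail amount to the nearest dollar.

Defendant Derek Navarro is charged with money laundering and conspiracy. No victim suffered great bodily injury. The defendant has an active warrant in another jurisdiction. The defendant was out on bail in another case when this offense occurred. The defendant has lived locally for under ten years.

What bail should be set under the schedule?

$154,245

Base amounts from the schedule: money laundering $77,000; conspiracy $8,400.
Stacking rule: highest base plus 25% of each additional charge. Highest is money laundering at $77,000. Additional: $8,400 × 25% = $2,100. Combined base = $77,000 + $2,100 = $79,100.
Offense committed while released on bail in another case (+30%): $79,100 × 1.3 = $102,830.
Defendant has an active warrant in another jurisdiction (+50%): $102,830 × 1.5 = $154,245.
$154,245 is at or above the $1,000 minimum.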